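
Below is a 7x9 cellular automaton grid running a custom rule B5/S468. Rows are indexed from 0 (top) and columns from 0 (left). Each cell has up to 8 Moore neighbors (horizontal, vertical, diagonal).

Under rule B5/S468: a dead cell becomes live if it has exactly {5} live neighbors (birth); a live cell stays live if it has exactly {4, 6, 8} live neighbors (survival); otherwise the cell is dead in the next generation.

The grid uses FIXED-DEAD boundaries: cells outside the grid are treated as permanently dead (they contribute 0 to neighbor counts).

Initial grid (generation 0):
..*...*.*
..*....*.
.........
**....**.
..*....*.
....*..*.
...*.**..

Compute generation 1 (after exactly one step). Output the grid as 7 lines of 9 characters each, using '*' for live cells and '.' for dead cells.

Answer: .........
.........
.........
.........
.........
.........
.........

Derivation:
Simulating step by step:
Generation 0 (given above): 16 live cells
Generation 1: 0 live cells
(generation 1 grid is the final answer)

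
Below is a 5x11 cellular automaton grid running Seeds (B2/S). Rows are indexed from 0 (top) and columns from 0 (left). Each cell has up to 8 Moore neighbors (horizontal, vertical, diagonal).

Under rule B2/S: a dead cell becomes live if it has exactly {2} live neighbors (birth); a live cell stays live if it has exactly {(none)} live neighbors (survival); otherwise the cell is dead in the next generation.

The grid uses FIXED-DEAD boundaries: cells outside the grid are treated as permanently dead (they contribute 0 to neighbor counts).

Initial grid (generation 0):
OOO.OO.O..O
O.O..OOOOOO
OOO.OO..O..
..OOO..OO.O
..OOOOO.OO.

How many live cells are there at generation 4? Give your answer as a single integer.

Answer: 2

Derivation:
Simulating step by step:
Generation 0 (given above): 34 live cells
Generation 1: 3 live cells
...........
...........
...........
O..........
.O........O
Generation 2: 2 live cells
...........
...........
...........
.O.........
O..........
Generation 3: 2 live cells
...........
...........
...........
O..........
.O.........
Generation 4: 2 live cells
...........
...........
...........
.O.........
O..........
Population at generation 4: 2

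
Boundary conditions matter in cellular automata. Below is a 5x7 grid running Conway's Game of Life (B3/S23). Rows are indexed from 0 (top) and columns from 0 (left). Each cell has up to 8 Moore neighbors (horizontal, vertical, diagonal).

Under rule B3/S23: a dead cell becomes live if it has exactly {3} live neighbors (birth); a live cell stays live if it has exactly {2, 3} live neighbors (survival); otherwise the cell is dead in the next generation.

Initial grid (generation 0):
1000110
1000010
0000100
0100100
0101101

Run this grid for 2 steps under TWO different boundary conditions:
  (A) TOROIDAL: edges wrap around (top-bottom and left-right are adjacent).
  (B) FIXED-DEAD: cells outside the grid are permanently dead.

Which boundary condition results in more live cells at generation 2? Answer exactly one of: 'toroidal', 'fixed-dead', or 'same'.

Under TOROIDAL boundary, generation 2:
1101101
0000011
0001111
1010101
0000101
Population = 17

Under FIXED-DEAD boundary, generation 2:
0000110
0000001
0001110
0010000
0010110
Population = 10

Comparison: toroidal=17, fixed-dead=10 -> toroidal

Answer: toroidal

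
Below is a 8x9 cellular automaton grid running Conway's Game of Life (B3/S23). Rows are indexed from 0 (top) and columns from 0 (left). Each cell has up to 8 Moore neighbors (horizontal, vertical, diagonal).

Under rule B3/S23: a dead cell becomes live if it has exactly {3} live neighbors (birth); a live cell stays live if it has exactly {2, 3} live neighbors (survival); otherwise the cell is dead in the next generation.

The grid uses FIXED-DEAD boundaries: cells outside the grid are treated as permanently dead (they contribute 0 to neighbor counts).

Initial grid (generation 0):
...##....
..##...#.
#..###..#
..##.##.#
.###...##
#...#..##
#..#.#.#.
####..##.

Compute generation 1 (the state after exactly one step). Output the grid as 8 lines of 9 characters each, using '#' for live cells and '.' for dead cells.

Simulating step by step:
Generation 0 (given above): 34 live cells
Generation 1: 25 live cells
(generation 1 grid is the final answer)

Answer: ..###....
..#..#...
.#...#..#
.....##.#
.#...#...
#...#....
#..#.#...
#####.##.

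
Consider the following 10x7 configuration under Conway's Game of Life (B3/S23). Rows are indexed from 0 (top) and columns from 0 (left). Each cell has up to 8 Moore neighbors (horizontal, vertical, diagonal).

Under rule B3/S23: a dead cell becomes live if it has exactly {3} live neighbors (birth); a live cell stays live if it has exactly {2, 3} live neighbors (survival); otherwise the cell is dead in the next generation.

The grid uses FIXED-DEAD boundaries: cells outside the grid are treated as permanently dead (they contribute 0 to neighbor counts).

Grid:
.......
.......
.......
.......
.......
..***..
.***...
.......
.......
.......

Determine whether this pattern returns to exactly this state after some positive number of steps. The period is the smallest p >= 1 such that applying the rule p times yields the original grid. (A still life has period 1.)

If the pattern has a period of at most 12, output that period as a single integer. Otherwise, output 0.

Answer: 2

Derivation:
Simulating and comparing each generation to the original:
Gen 0 (original, given above): 6 live cells
Gen 1: 6 live cells, differs from original
Gen 2: 6 live cells, MATCHES original -> period = 2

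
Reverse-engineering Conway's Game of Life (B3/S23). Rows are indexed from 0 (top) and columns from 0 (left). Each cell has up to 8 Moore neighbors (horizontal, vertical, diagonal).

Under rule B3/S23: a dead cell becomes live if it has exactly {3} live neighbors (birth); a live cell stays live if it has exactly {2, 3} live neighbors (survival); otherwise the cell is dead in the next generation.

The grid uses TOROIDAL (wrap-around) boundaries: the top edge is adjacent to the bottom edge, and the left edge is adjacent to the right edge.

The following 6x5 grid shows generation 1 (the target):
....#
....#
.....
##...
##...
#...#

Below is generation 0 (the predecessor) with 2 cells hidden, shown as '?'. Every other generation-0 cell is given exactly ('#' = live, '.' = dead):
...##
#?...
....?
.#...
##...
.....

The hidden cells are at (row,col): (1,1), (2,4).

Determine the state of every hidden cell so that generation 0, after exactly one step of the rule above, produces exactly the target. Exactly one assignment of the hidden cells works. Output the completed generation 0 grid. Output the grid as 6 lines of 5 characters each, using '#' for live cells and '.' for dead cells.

Answer: ...##
#....
.....
.#...
##...
.....

Derivation:
Hidden generation-0 cells (in order): (1,1), (2,4).
A hidden cell only influences target cells in its own 3x3 neighborhood. Try each of the 2^2 = 4 assignments, step the completed generation 0 forward once under B3/S23, and compare with the target:
  (1,1)=. (2,4)=. -> step reproduces the target at every cell -> ACCEPT
  (1,1)=. (2,4)=# -> step gives (1,0)='#' but target has '.' -> reject
  (1,1)=# (2,4)=. -> step gives (0,0)='#' but target has '.' -> reject
  (1,1)=# (2,4)=# -> step gives (0,0)='#' but target has '.' -> reject
Unique solution: (1,1)=dead, (2,4)=dead.
Check: live-neighbor counts of every cell in the completed generation 0:
21112
11123
22101
32201
22201
32223
Applying B3/S23 to generation 0 with these counts gives:
....#
....#
.....
##...
##...
#...#
which matches the target exactly.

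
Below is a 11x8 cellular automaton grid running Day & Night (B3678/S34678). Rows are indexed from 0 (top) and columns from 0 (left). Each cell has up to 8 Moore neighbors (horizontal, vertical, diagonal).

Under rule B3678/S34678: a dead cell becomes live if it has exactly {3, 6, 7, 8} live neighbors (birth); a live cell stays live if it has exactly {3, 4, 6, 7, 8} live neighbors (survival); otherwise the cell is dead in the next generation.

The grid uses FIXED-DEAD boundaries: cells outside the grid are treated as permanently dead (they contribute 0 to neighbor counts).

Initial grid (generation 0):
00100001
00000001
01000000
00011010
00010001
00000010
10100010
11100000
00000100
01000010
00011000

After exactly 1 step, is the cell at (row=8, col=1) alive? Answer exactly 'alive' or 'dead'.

Answer: dead

Derivation:
Simulating step by step:
Generation 0 (given above): 21 live cells
Generation 1: 10 live cells
00000000
00000000
00000000
00100000
00001110
00000001
00000000
01000000
10100000
00001100
00000000

Cell (8,1) at generation 1: 0 -> dead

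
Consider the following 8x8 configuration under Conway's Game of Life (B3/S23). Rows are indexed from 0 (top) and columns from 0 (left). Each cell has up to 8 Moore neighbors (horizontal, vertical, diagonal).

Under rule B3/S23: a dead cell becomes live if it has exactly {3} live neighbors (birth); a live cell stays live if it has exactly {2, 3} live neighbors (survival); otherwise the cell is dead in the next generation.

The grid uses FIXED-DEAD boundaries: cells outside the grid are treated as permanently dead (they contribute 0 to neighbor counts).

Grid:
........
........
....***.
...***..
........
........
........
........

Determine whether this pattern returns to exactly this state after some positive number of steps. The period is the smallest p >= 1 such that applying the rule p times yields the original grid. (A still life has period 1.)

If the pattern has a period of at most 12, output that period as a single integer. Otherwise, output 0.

Simulating and comparing each generation to the original:
Gen 0 (original, given above): 6 live cells
Gen 1: 6 live cells, differs from original
Gen 2: 6 live cells, MATCHES original -> period = 2

Answer: 2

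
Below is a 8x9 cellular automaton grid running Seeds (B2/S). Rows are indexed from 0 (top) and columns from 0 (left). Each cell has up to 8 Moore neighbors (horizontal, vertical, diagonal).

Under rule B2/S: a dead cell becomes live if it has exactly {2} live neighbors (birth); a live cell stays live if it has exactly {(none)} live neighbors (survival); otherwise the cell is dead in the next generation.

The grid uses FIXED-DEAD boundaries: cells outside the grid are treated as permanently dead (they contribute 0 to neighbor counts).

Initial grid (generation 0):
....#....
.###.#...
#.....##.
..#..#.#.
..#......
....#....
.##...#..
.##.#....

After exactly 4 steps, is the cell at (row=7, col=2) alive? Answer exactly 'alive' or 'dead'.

Answer: dead

Derivation:
Simulating step by step:
Generation 0 (given above): 19 live cells
Generation 1: 16 live cells
.#...#...
#......#.
........#
...#....#
.#..###..
.....#...
#...#....
#....#...
Generation 2: 17 live cells
#.....#..
.#....#.#
.........
..#...#..
..##...#.
##.#.....
.#....#..
.#..#....
Generation 3: 22 live cells
.#...#...
#....#...
.##..##..
.#.....#.
#...#.#..
....#.##.
...###...
#.#..#...
Generation 4: 15 live cells
#...#.#..
.........
....#..#.
...##....
.#.#....#
.........
.##....#.
.#....#..

Cell (7,2) at generation 4: 0 -> dead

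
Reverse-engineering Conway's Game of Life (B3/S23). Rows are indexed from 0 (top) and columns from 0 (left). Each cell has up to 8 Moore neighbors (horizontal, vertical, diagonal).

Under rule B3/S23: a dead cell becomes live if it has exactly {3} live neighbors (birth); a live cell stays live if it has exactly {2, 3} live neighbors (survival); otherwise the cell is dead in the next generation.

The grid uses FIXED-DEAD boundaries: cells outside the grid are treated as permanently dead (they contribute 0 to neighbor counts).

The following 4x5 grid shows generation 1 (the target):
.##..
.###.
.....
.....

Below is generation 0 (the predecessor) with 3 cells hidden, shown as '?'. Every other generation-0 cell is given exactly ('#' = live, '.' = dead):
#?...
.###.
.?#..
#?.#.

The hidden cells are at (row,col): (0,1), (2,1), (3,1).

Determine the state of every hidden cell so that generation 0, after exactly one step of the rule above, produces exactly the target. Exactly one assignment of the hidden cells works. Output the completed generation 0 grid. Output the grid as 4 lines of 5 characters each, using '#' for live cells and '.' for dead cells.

Answer: #....
.###.
..#..
#..#.

Derivation:
Hidden generation-0 cells (in order): (0,1), (2,1), (3,1).
A hidden cell only influences target cells in its own 3x3 neighborhood. Try each of the 2^3 = 8 assignments, step the completed generation 0 forward once under B3/S23, and compare with the target:
  (0,1)=. (2,1)=. (3,1)=. -> step reproduces the target at every cell -> ACCEPT
  (0,1)=. (2,1)=. (3,1)=# -> step gives (2,0)='#' but target has '.' -> reject
  (0,1)=. (2,1)=# (3,1)=. -> step gives (1,0)='#' but target has '.' -> reject
  (0,1)=. (2,1)=# (3,1)=# -> step gives (1,0)='#' but target has '.' -> reject
  (0,1)=# (2,1)=. (3,1)=. -> step gives (0,0)='#' but target has '.' -> reject
  (0,1)=# (2,1)=. (3,1)=# -> step gives (0,0)='#' but target has '.' -> reject
  (0,1)=# (2,1)=# (3,1)=. -> step gives (0,0)='#' but target has '.' -> reject
  (0,1)=# (2,1)=# (3,1)=# -> step gives (0,0)='#' but target has '.' -> reject
Unique solution: (0,1)=dead, (2,1)=dead, (3,1)=dead.
Check: live-neighbor counts of every cell in the completed generation 0:
13321
23321
24442
02211
Applying B3/S23 to generation 0 with these counts gives:
.##..
.###.
.....
.....
which matches the target exactly.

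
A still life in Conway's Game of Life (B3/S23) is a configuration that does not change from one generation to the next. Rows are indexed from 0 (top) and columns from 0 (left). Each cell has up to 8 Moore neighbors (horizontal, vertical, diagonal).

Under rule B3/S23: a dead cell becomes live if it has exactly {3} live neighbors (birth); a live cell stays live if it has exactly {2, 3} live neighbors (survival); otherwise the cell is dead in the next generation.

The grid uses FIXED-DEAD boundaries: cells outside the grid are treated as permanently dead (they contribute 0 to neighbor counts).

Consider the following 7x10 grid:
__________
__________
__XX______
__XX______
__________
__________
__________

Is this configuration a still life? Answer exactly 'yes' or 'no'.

Compute generation 1 and compare to generation 0 (given above):
Generation 1:
__________
__________
__XX______
__XX______
__________
__________
__________
The grids are IDENTICAL -> still life.

Answer: yes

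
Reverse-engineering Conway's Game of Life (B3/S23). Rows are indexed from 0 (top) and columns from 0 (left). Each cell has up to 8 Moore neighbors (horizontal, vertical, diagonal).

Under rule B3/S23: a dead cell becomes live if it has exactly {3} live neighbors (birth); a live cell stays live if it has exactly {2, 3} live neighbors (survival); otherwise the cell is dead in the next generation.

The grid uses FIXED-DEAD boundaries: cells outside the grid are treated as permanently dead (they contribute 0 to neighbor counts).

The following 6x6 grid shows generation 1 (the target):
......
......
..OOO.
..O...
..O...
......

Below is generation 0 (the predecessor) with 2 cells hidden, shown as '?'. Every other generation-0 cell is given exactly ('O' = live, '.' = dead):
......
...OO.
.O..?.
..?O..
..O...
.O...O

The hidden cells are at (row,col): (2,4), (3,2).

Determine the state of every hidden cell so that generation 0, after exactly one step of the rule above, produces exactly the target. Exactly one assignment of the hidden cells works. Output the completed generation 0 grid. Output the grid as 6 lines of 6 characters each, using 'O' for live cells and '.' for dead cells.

Hidden generation-0 cells (in order): (2,4), (3,2).
A hidden cell only influences target cells in its own 3x3 neighborhood. Try each of the 2^2 = 4 assignments, step the completed generation 0 forward once under B3/S23, and compare with the target:
  (2,4)=. (3,2)=. -> step reproduces the target at every cell -> ACCEPT
  (2,4)=. (3,2)=O -> step gives (2,2)='.' but target has 'O' -> reject
  (2,4)=O (3,2)=. -> step gives (1,3)='O' but target has '.' -> reject
  (2,4)=O (3,2)=O -> step gives (1,3)='O' but target has '.' -> reject
Unique solution: (2,4)=dead, (3,2)=dead.
Check: live-neighbor counts of every cell in the completed generation 0:
001221
112111
103331
123110
122221
112110
Applying B3/S23 to generation 0 with these counts gives:
......
......
..OOO.
..O...
..O...
......
which matches the target exactly.

Answer: ......
...OO.
.O....
...O..
..O...
.O...O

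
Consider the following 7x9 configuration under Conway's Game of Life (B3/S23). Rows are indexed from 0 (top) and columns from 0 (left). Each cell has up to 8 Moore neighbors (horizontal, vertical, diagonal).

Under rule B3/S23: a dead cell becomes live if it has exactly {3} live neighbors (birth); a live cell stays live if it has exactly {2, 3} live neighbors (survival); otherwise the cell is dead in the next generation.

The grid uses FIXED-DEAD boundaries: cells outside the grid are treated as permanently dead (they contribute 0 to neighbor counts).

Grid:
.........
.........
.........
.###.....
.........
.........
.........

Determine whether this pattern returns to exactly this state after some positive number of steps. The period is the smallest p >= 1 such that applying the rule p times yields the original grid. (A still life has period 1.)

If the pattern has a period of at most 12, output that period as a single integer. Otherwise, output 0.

Simulating and comparing each generation to the original:
Gen 0 (original, given above): 3 live cells
Gen 1: 3 live cells, differs from original
Gen 2: 3 live cells, MATCHES original -> period = 2

Answer: 2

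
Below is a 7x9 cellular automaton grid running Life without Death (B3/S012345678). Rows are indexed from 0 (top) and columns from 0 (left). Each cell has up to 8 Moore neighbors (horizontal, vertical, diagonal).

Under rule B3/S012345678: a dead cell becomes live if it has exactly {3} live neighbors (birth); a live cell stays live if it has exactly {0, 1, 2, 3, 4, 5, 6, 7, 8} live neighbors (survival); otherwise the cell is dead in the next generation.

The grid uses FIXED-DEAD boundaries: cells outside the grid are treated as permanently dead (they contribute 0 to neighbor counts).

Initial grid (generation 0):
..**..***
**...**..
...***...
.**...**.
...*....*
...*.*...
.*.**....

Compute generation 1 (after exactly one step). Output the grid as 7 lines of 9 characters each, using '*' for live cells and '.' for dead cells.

Simulating step by step:
Generation 0 (given above): 23 live cells
Generation 1: 32 live cells
(generation 1 grid is the final answer)

Answer: .***.****
**...**..
*..***.*.
.**..***.
...**.***
...*.*...
.****....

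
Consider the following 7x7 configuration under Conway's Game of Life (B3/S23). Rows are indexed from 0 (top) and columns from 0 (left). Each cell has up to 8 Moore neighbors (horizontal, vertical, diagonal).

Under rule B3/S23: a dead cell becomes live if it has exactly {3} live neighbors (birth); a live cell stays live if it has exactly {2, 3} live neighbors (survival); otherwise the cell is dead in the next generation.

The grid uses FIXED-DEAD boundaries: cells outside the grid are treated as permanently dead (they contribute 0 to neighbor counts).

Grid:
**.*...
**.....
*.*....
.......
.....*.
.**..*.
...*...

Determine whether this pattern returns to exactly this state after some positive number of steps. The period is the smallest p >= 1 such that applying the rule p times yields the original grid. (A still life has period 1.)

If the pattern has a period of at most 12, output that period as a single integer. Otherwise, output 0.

Simulating and comparing each generation to the original:
Gen 0 (original, given above): 12 live cells
Gen 1: 7 live cells, differs from original
Gen 2: 4 live cells, differs from original
Gen 3: 0 live cells, differs from original
Gen 4: 0 live cells, differs from original
Gen 5: 0 live cells, differs from original
Gen 6: 0 live cells, differs from original
Gen 7: 0 live cells, differs from original
Gen 8: 0 live cells, differs from original
Gen 9: 0 live cells, differs from original
Gen 10: 0 live cells, differs from original
Gen 11: 0 live cells, differs from original
Gen 12: 0 live cells, differs from original
No period found within 12 steps.

Answer: 0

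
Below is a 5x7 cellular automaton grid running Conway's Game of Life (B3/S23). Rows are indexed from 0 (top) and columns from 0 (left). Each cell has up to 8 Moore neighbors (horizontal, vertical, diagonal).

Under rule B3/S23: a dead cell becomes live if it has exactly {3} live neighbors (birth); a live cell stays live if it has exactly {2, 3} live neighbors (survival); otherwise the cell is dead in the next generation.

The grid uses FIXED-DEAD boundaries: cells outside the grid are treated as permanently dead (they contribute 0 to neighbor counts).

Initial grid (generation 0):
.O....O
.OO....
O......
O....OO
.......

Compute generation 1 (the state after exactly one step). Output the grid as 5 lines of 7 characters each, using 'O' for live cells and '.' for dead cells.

Answer: .OO....
OOO....
O......
.......
.......

Derivation:
Simulating step by step:
Generation 0 (given above): 8 live cells
Generation 1: 6 live cells
(generation 1 grid is the final answer)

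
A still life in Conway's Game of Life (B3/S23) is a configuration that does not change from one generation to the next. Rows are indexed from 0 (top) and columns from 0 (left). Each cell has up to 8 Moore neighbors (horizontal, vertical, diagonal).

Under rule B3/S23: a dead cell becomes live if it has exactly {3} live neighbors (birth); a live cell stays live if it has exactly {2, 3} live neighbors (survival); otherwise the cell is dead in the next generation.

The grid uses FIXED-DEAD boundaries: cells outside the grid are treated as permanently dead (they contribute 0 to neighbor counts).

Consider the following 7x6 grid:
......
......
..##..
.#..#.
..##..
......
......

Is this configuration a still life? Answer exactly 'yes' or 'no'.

Compute generation 1 and compare to generation 0 (given above):
Generation 1:
......
......
..##..
.#..#.
..##..
......
......
The grids are IDENTICAL -> still life.

Answer: yes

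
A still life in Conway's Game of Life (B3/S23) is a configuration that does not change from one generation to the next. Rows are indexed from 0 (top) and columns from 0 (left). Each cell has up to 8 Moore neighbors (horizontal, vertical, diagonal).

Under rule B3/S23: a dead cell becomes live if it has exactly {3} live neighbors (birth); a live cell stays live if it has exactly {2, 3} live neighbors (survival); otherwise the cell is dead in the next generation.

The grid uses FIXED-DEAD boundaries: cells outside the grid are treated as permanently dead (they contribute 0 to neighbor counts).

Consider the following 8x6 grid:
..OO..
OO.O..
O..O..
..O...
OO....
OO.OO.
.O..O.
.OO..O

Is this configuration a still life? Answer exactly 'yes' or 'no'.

Answer: no

Derivation:
Compute generation 1 and compare to generation 0 (given above):
Generation 1:
.OOO..
OO.OO.
O..O..
O.O...
O..O..
...OO.
....OO
.OO...
Cell (0,1) differs: gen0=0 vs gen1=1 -> NOT a still life.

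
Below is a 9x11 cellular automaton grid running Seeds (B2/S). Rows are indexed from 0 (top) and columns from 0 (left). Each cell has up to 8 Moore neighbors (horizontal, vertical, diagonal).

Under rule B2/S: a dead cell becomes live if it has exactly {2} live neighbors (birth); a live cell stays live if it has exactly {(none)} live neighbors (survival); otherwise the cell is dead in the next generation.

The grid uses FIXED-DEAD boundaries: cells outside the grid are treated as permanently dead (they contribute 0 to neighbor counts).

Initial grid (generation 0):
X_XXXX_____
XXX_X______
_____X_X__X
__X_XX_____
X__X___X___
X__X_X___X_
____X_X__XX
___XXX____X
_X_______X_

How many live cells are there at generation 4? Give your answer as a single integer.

Answer: 18

Derivation:
Simulating step by step:
Generation 0 (given above): 32 live cells
Generation 1: 17 live cells
___________
___________
X__________
_X_____XX__
________X__
_XX____X___
__X_____X__
__X___X_X__
__XX_X____X
Generation 2: 19 live cells
___________
___________
_X_____XX__
X________X_
X_____X__X_
___X_____X_
______X__X_
____XX_____
_X__X_XX_X_
Generation 3: 18 live cells
___________
_______XX__
X________X_
______X___X
_X_________
_____XXX___
___X____X_X
___X_____XX
___X____X__
Generation 4: 18 live cells
_______XX__
_________X_
______X___X
XX_______X_
___________
__X_X___XX_
__X__X_____
_______X___
__X_X_____X
Population at generation 4: 18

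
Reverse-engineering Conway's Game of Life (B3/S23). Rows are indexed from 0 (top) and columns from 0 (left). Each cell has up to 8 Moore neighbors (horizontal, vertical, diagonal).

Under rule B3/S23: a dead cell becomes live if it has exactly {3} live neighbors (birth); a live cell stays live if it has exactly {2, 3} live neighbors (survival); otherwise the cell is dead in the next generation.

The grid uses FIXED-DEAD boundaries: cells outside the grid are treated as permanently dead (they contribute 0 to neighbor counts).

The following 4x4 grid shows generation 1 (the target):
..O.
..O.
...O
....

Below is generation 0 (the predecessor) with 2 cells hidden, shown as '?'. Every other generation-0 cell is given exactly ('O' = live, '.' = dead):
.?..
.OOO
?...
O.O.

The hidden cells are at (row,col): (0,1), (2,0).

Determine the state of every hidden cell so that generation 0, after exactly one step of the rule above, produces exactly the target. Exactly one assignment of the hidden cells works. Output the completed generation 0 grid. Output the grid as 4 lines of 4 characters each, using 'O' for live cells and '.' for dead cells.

Answer: ....
.OOO
....
O.O.

Derivation:
Hidden generation-0 cells (in order): (0,1), (2,0).
A hidden cell only influences target cells in its own 3x3 neighborhood. Try each of the 2^2 = 4 assignments, step the completed generation 0 forward once under B3/S23, and compare with the target:
  (0,1)=. (2,0)=. -> step reproduces the target at every cell -> ACCEPT
  (0,1)=. (2,0)=O -> step gives (1,1)='O' but target has '.' -> reject
  (0,1)=O (2,0)=. -> step gives (0,1)='O' but target has '.' -> reject
  (0,1)=O (2,0)=O -> step gives (0,1)='O' but target has '.' -> reject
Unique solution: (0,1)=dead, (2,0)=dead.
Check: live-neighbor counts of every cell in the completed generation 0:
1232
1121
2443
0201
Applying B3/S23 to generation 0 with these counts gives:
..O.
..O.
...O
....
which matches the target exactly.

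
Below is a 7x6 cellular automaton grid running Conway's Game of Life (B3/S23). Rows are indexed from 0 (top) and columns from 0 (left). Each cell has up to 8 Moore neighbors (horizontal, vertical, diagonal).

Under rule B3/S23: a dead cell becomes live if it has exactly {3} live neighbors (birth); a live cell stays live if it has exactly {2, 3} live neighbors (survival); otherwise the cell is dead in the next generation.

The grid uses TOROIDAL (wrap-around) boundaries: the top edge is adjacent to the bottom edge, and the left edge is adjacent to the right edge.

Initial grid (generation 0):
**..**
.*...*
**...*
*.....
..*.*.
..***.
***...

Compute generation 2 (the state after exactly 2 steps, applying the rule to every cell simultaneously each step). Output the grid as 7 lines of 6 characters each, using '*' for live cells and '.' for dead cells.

Answer: ......
......
**....
..*.*.
.*.**.
*..***
....**

Derivation:
Simulating step by step:
Generation 0 (given above): 18 live cells
Generation 1: 11 live cells
....*.
..*...
.*...*
*.....
.**.**
....**
......
Generation 2: 13 live cells
(generation 2 grid is the final answer)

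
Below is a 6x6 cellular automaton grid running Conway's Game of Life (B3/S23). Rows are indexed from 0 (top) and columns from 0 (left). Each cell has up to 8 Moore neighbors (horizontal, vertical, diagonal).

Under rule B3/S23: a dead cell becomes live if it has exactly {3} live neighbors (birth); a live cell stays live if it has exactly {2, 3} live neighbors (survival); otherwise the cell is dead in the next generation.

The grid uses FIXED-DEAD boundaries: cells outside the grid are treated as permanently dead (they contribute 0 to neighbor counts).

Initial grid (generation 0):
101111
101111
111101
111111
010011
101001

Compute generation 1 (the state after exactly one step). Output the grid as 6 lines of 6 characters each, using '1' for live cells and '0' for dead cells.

Simulating step by step:
Generation 0 (given above): 27 live cells
Generation 1: 6 live cells
(generation 1 grid is the final answer)

Answer: 001001
100000
000000
000000
000000
010011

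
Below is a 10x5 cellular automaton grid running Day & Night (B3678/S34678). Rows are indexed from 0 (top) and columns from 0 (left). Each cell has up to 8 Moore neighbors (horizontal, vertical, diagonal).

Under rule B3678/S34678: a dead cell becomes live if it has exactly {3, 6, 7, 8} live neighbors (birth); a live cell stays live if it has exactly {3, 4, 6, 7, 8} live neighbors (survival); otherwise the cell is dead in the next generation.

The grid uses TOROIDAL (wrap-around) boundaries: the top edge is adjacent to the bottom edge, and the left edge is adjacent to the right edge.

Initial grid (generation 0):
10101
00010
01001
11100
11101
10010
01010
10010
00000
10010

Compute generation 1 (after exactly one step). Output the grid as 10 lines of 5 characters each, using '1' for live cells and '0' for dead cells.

Answer: 01001
01110
01010
11100
01101
10010
10000
00101
00000
01000

Derivation:
Simulating step by step:
Generation 0 (given above): 21 live cells
Generation 1: 19 live cells
(generation 1 grid is the final answer)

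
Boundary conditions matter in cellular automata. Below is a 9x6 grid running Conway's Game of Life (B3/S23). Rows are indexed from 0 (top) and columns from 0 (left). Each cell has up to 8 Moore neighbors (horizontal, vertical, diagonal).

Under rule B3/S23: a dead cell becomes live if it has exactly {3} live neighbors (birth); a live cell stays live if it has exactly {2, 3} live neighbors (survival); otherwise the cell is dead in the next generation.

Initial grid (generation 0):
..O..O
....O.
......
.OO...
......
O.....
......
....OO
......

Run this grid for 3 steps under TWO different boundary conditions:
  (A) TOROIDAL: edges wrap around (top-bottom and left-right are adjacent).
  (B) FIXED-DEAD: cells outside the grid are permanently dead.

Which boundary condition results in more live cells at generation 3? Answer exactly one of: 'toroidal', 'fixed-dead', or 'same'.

Under TOROIDAL boundary, generation 3:
......
......
......
......
......
......
......
......
......
Population = 0

Under FIXED-DEAD boundary, generation 3:
......
......
......
......
......
......
......
......
......
Population = 0

Comparison: toroidal=0, fixed-dead=0 -> same

Answer: same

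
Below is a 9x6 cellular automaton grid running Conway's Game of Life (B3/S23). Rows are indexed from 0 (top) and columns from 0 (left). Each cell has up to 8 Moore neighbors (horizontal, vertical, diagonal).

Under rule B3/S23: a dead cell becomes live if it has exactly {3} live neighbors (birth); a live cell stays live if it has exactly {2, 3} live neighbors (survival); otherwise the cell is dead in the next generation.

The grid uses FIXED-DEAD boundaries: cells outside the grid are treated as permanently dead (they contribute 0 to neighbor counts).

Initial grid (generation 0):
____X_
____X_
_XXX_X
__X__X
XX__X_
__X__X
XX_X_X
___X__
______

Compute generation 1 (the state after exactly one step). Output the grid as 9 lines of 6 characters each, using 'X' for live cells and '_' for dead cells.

Answer: ______
__X_XX
_XXX_X
X____X
_XXXXX
__XX_X
_X_X__
__X_X_
______

Derivation:
Simulating step by step:
Generation 0 (given above): 18 live cells
Generation 1: 21 live cells
(generation 1 grid is the final answer)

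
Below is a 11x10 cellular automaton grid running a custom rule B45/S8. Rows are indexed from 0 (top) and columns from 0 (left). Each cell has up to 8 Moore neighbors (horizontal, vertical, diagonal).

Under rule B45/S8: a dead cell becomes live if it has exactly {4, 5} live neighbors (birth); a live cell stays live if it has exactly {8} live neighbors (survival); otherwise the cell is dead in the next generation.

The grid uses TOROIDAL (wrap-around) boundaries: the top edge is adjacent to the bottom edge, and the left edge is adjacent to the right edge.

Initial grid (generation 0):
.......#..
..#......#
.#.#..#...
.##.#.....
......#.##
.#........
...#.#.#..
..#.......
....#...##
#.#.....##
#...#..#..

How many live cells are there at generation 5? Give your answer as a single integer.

Answer: 0

Derivation:
Simulating step by step:
Generation 0 (given above): 27 live cells
Generation 1: 3 live cells
..........
..........
..#.......
..........
..........
..........
..........
..........
..........
..........
........##
Generation 2: 0 live cells
..........
..........
..........
..........
..........
..........
..........
..........
..........
..........
..........
Generation 3: 0 live cells
..........
..........
..........
..........
..........
..........
..........
..........
..........
..........
..........
Generation 4: 0 live cells
..........
..........
..........
..........
..........
..........
..........
..........
..........
..........
..........
Generation 5: 0 live cells
..........
..........
..........
..........
..........
..........
..........
..........
..........
..........
..........
Population at generation 5: 0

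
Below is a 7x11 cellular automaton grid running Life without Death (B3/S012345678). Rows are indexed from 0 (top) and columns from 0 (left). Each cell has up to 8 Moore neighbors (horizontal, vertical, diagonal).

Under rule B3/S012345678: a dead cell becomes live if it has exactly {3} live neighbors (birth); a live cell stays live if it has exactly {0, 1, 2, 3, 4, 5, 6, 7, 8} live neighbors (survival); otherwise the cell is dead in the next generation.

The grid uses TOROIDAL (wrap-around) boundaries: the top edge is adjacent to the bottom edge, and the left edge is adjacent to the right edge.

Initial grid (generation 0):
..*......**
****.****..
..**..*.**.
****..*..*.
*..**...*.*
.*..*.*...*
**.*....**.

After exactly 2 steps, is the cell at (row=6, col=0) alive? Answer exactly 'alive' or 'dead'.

Simulating step by step:
Generation 0 (given above): 36 live cells
Generation 1: 44 live cells
..*.*.*..**
*********..
..**..*.**.
****.**..*.
*..**..**.*
.*..*****.*
**.*....**.
Generation 2: 44 live cells
..*.*.*..**
*********..
..**..*.**.
****.**..*.
*..**..**.*
.*..*****.*
**.*....**.

Cell (6,0) at generation 2: 1 -> alive

Answer: alive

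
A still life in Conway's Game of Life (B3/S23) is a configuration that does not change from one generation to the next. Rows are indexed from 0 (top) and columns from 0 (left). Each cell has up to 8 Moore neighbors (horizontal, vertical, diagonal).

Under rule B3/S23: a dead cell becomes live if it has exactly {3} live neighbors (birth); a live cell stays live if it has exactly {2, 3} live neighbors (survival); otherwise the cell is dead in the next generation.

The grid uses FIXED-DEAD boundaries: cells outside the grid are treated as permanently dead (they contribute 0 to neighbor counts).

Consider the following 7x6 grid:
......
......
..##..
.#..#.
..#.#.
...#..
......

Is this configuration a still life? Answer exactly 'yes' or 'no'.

Answer: yes

Derivation:
Compute generation 1 and compare to generation 0 (given above):
Generation 1:
......
......
..##..
.#..#.
..#.#.
...#..
......
The grids are IDENTICAL -> still life.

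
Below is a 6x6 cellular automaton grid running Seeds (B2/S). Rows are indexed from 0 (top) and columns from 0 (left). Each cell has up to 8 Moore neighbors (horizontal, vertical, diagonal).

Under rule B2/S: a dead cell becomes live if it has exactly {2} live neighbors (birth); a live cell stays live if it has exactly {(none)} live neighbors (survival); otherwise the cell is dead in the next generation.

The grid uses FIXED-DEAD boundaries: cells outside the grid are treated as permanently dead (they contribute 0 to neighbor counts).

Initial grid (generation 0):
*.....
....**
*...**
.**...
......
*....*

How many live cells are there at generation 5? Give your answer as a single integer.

Answer: 7

Derivation:
Simulating step by step:
Generation 0 (given above): 10 live cells
Generation 1: 12 live cells
....**
**.*..
..*...
*..***
*.*...
......
Generation 2: 8 live cells
****..
.....*
.....*
......
.....*
.*....
Generation 3: 6 live cells
....*.
*..*..
....*.
....**
......
......
Generation 4: 5 live cells
...*..
.....*
......
...*..
....**
......
Generation 5: 7 live cells
....*.
....*.
....*.
.....*
...*..
....**
Population at generation 5: 7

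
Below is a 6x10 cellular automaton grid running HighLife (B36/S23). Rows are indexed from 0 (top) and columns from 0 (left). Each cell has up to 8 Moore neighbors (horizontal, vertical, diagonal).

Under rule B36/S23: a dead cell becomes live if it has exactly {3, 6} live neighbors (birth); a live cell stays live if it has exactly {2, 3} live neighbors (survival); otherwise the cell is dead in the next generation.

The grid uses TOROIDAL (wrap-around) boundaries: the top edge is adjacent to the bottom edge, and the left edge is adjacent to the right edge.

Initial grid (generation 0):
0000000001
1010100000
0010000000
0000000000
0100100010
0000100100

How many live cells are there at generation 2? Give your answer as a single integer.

Simulating step by step:
Generation 0 (given above): 10 live cells
Generation 1: 6 live cells
0001000000
0101000000
0101000000
0000000000
0000000000
0000000010
Generation 2: 3 live cells
0010000000
0001100000
0000000000
0000000000
0000000000
0000000000
Population at generation 2: 3

Answer: 3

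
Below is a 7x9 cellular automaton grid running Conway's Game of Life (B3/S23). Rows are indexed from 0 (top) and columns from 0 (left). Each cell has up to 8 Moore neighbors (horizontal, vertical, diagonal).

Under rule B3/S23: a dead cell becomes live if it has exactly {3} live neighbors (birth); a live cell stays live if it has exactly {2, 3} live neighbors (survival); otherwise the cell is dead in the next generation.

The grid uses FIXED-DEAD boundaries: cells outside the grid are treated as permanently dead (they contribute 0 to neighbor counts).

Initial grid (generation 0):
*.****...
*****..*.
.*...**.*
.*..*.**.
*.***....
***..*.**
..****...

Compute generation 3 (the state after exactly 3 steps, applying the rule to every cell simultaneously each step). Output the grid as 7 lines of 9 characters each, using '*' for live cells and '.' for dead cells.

Answer: .........
.........
**....*.*
.....****
*....*..*
...**.**.
.....***.

Derivation:
Simulating step by step:
Generation 0 (given above): 33 live cells
Generation 1: 21 live cells
*....*...
*......*.
........*
**..*.**.
*...*...*
*....**..
..*****..
Generation 2: 17 live cells
.........
.........
**....*.*
**...*.**
*...*....
.*....**.
...**.*..
Generation 3: 18 live cells
(generation 3 grid is the final answer)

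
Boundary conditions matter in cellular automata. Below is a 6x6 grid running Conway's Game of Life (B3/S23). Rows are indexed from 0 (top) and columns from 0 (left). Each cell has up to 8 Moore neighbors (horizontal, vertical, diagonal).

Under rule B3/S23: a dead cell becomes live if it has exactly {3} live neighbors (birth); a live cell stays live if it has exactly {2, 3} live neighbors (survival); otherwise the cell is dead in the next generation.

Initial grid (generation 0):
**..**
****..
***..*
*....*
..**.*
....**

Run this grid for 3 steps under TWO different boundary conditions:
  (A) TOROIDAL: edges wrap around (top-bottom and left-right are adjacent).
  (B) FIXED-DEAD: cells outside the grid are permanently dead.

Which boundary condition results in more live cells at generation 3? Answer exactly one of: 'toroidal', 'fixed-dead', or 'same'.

Answer: fixed-dead

Derivation:
Under TOROIDAL boundary, generation 3:
..*...
....*.
......
......
...*..
..**..
Population = 5

Under FIXED-DEAD boundary, generation 3:
...**.
..*..*
.*...*
.*...*
.....*
..**..
Population = 11

Comparison: toroidal=5, fixed-dead=11 -> fixed-dead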